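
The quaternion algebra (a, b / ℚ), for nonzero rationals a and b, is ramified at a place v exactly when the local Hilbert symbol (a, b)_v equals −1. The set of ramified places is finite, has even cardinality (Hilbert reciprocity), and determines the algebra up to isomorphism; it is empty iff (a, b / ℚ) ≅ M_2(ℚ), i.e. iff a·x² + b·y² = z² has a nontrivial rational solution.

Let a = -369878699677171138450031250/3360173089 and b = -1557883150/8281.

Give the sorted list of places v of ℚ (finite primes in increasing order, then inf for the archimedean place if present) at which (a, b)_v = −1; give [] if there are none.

(a, b) ≡ (-2709362, -62315326) mod (ℚ^×)²; places V = {2, 3, 5, 7, 13, 19, 23, 37, 41, 47, ∞}.
(a,b)_13: α=-4, u≡7; β=-2, v≡6 (mod 13); (7|13)=-1, (6|13)=-1; sign (−1)^0·-1^-2·-1^-4 = +1.
(a,b)_41: α=3, u≡10; β=1, v≡31 (mod 41); (10|41)=+1, (31|41)=+1; sign (−1)^0·+1^1·+1^3 = +1.
(a,b)_5: α=6, u≡2; β=2, v≡4 (mod 5); (2|5)=-1, (4|5)=+1; sign (−1)^0·-1^2·+1^6 = +1.
(a,b)_19: α=3, u≡9; β=1, v≡5 (mod 19); (9|19)=+1, (5|19)=+1; sign (−1)^1·+1^1·+1^3 = -1.
(a,b)_37: α=3, u≡27; β=1, v≡35 (mod 37); (27|37)=+1, (35|37)=-1; sign (−1)^0·+1^1·-1^3 = -1.
(a,b)_3: α=2, u≡1; β=0, v≡2 (mod 3); (1|3)=+1, (2|3)=-1; sign (−1)^0·+1^0·-1^2 = +1.
(a,b)_7: α=-6, u≡2; β=-2, v≡2 (mod 7); (2|7)=+1, (2|7)=+1; sign (−1)^0·+1^-2·+1^-6 = +1.
(a,b)_23: α=2, u≡10; β=1, v≡7 (mod 23); (10|23)=-1, (7|23)=-1; sign (−1)^0·-1^1·-1^2 = -1.
(a,b)_2: α=1, β=1; u≡7, v≡1 (mod 8); ε(u)ε(v)=1·0, αω(v)=1·0, βω(u)=1·0; sum ≡ 0  ⇒  +1.
(a,b)_∞: sgn(-2709362)=−, sgn(-62315326)=−, so -1.
(a,b)_47: α=3, u≡26; β=1, v≡2 (mod 47); (26|47)=-1, (2|47)=+1; sign (−1)^1·-1^1·+1^3 = +1.
Ram(-2709362, -62315326) = {19, 23, 37, ∞}; no ℚ_19-point on the conic.

[19, 23, 37, inf]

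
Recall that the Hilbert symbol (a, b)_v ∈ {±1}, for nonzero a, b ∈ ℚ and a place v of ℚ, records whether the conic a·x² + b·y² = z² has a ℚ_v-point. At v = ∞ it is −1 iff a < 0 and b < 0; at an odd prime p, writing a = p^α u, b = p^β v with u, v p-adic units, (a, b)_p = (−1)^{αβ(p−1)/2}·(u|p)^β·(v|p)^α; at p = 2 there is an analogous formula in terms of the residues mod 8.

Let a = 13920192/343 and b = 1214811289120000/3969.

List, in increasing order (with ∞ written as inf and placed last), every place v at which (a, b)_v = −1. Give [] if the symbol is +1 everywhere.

Mod squares: a ≡ 1001, b ≡ 13. Check v ∈ {∞, 2, 3, 5, 7, 11, 13}.
v=13: a=13^3·(≡1), b=13^7·(≡9) mod 13; (1|13)=+1, (9|13)=+1; (−1)^{3·7·6}·(+1)^7·(+1)^3 = +1.
v=5: a=5^0·(≡4), b=5^4·(≡3) mod 5; (4|5)=+1, (3|5)=-1; (−1)^{0·4·2}·(+1)^4·(-1)^0 = +1.
v=3: a=3^2·(≡2), b=3^-4·(≡1) mod 3; (2|3)=-1, (1|3)=+1; (−1)^{2·-4·1}·(-1)^-4·(+1)^2 = +1.
v=7: a=7^-3·(≡6), b=7^-2·(≡3) mod 7; (6|7)=-1, (3|7)=-1; (−1)^{-3·-2·3}·(-1)^-2·(-1)^-3 = -1.
v=∞: 1001 > 0 and 13 > 0  ⇒  (a,b)_∞ = +1.
v=11: a=11^1·(≡5), b=11^2·(≡10) mod 11; (5|11)=+1, (10|11)=-1; (−1)^{1·2·5}·(+1)^2·(-1)^1 = -1.
v=2: v_2(a)=6, v_2(b)=8; units ≡ 1, 5 (mod 8); ε·ε+αω+βω = 0·0+6·1+8·0 ≡ 0  ⇒  (a,b)_2 = +1.
Ram(1001, 13) = {7, 11}; no ℚ_7-point on the conic.

[7, 11]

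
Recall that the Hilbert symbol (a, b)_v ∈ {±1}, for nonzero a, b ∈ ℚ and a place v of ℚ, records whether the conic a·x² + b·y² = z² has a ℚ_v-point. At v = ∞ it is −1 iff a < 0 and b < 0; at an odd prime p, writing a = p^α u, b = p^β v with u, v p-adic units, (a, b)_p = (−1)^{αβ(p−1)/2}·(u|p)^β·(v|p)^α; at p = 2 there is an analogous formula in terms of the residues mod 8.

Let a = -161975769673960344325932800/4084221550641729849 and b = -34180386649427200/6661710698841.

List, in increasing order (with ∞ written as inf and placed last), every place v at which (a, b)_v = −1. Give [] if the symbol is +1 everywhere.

[7, inf]

Mod squares: a ≡ -23, b ≡ -85813. Check v ∈ {∞, 2, 3, 5, 7, 11, 13, 23, 29, 31, 41}.
v=3: a=3^-10·(≡1), b=3^-4·(≡2) mod 3; (1|3)=+1, (2|3)=-1; (−1)^{-10·-4·1}·(+1)^-4·(-1)^-10 = +1.
v=13: a=13^2·(≡1), b=13^1·(≡3) mod 13; (1|13)=+1, (3|13)=+1; (−1)^{2·1·6}·(+1)^1·(+1)^2 = +1.
v=11: a=11^-2·(≡6), b=11^-2·(≡4) mod 11; (6|11)=-1, (4|11)=+1; (−1)^{-2·-2·5}·(-1)^-2·(+1)^-2 = +1.
v=41: a=41^2·(≡10), b=41^1·(≡21) mod 41; (10|41)=+1, (21|41)=+1; (−1)^{2·1·20}·(+1)^1·(+1)^2 = +1.
v=2: v_2(a)=8, v_2(b)=8; units ≡ 1, 3 (mod 8); ε·ε+αω+βω = 0·1+8·1+8·0 ≡ 0  ⇒  (a,b)_2 = +1.
v=23: a=23^5·(≡22), b=23^3·(≡1) mod 23; (22|23)=-1, (1|23)=+1; (−1)^{5·3·11}·(-1)^3·(+1)^5 = +1.
v=5: a=5^2·(≡2), b=5^2·(≡2) mod 5; (2|5)=-1, (2|5)=-1; (−1)^{2·2·2}·(-1)^2·(-1)^2 = +1.
v=∞: -23 < 0 and -85813 < 0  ⇒  (a,b)_∞ = -1.
v=29: a=29^-6·(≡6), b=29^-4·(≡10) mod 29; (6|29)=+1, (10|29)=-1; (−1)^{-6·-4·14}·(+1)^-4·(-1)^-6 = +1.
v=31: a=31^-2·(≡7), b=31^-2·(≡24) mod 31; (7|31)=+1, (24|31)=-1; (−1)^{-2·-2·15}·(+1)^-2·(-1)^-2 = +1.
v=7: a=7^12·(≡3), b=7^7·(≡6) mod 7; (3|7)=-1, (6|7)=-1; (−1)^{12·7·3}·(-1)^7·(-1)^12 = -1.
(-23, -85813 / ℚ) ramifies at {7, ∞}: a division algebra.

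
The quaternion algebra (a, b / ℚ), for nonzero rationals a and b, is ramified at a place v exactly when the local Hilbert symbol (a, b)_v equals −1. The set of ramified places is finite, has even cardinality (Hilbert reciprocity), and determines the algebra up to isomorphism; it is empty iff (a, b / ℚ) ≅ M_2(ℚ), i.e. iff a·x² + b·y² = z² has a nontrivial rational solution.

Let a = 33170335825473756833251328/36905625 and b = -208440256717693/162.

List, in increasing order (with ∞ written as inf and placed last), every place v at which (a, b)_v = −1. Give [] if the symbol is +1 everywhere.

(a, b) ≡ (572033, -26) mod (ℚ^×)²; places V = {2, 3, 5, 7, 11, 13, 17, 19, 23, ∞}.
(a,b)_2: α=20, β=-1; u≡1, v≡3 (mod 8); ε(u)ε(v)=0·1, αω(v)=20·1, βω(u)=-1·0; sum ≡ 0  ⇒  +1.
(a,b)_∞: sgn(572033)=+, sgn(-26)=−, so +1.
(a,b)_7: α=3, u≡4; β=4, v≡1 (mod 7); (4|7)=+1, (1|7)=+1; sign (−1)^0·+1^4·+1^3 = +1.
(a,b)_17: α=3, u≡6; β=2, v≡2 (mod 17); (6|17)=-1, (2|17)=+1; sign (−1)^0·-1^2·+1^3 = +1.
(a,b)_3: α=-10, u≡2; β=-4, v≡1 (mod 3); (2|3)=-1, (1|3)=+1; sign (−1)^0·-1^-4·+1^-10 = +1.
(a,b)_11: α=3, u≡8; β=2, v≡10 (mod 11); (8|11)=-1, (10|11)=-1; sign (−1)^0·-1^2·-1^3 = -1.
(a,b)_23: α=3, u≡9; β=2, v≡11 (mod 23); (9|23)=+1, (11|23)=-1; sign (−1)^0·+1^2·-1^3 = -1.
(a,b)_13: α=2, u≡2; β=1, v≡5 (mod 13); (2|13)=-1, (5|13)=-1; sign (−1)^0·-1^1·-1^2 = -1.
(a,b)_5: α=-4, u≡2; β=0, v≡1 (mod 5); (2|5)=-1, (1|5)=+1; sign (−1)^0·-1^0·+1^-4 = +1.
(a,b)_19: α=3, u≡5; β=2, v≡12 (mod 19); (5|19)=+1, (12|19)=-1; sign (−1)^0·+1^2·-1^3 = -1.
(572033, -26 / ℚ) ramifies at {11, 13, 19, 23}: a division algebra.

[11, 13, 19, 23]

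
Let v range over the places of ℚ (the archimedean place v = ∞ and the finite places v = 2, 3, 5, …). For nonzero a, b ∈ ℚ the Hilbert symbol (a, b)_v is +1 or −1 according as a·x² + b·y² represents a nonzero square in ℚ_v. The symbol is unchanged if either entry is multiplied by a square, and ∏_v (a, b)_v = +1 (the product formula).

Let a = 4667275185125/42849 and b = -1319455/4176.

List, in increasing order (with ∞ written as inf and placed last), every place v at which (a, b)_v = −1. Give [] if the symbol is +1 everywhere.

[7, 43]

(a, b) ≡ (1789445, -105995) mod (ℚ^×)²; places V = {2, 3, 5, 7, 17, 19, 23, 29, 41, 43, ∞}.
(a,b)_43: α=1, u≡5; β=1, v≡12 (mod 43); (5|43)=-1, (12|43)=-1; sign (−1)^1·-1^1·-1^1 = -1.
(a,b)_3: α=-4, u≡2; β=-2, v≡1 (mod 3); (2|3)=-1, (1|3)=+1; sign (−1)^0·-1^-2·+1^-4 = +1.
(a,b)_17: α=2, u≡2; β=1, v≡13 (mod 17); (2|17)=+1, (13|17)=+1; sign (−1)^0·+1^1·+1^2 = +1.
(a,b)_23: α=-2, u≡19; β=0, v≡6 (mod 23); (19|23)=-1, (6|23)=+1; sign (−1)^0·-1^0·+1^-2 = +1.
(a,b)_29: α=1, u≡28; β=-1, v≡13 (mod 29); (28|29)=+1, (13|29)=+1; sign (−1)^0·+1^-1·+1^1 = +1.
(a,b)_41: α=1, u≡32; β=0, v≡33 (mod 41); (32|41)=+1, (33|41)=+1; sign (−1)^0·+1^0·+1^1 = +1.
(a,b)_∞: sgn(1789445)=+, sgn(-105995)=−, so +1.
(a,b)_5: α=3, u≡4; β=1, v≡4 (mod 5); (4|5)=+1, (4|5)=+1; sign (−1)^0·+1^1·+1^3 = +1.
(a,b)_19: α=2, u≡17; β=2, v≡16 (mod 19); (17|19)=+1, (16|19)=+1; sign (−1)^0·+1^2·+1^2 = +1.
(a,b)_2: α=0, β=-4; u≡5, v≡5 (mod 8); ε(u)ε(v)=0·0, αω(v)=0·1, βω(u)=-4·1; sum ≡ 0  ⇒  +1.
(a,b)_7: α=1, u≡4; β=0, v≡6 (mod 7); (4|7)=+1, (6|7)=-1; sign (−1)^0·+1^0·-1^1 = -1.
|Ram(1789445, -105995)| = 2, even; anisotropic at {7, 43}.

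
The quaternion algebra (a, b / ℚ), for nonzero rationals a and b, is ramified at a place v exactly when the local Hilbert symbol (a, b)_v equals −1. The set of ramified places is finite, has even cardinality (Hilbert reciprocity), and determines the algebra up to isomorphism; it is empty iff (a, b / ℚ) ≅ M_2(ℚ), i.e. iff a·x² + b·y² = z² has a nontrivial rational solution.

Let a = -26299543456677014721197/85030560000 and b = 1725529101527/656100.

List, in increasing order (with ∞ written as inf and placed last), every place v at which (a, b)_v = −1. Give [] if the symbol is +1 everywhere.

[2, 7, 41, 53]

(a, b) ≡ (-53, 287) mod (ℚ^×)²; places V = {2, 3, 5, 7, 11, 13, 19, 41, 53, ∞}.
(a,b)_19: α=2, u≡7; β=2, v≡15 (mod 19); (7|19)=+1, (15|19)=-1; sign (−1)^0·+1^2·-1^2 = +1.
(a,b)_5: α=-4, u≡3; β=-2, v≡3 (mod 5); (3|5)=-1, (3|5)=-1; sign (−1)^0·-1^-2·-1^-4 = +1.
(a,b)_13: α=2, u≡9; β=0, v≡12 (mod 13); (9|13)=+1, (12|13)=+1; sign (−1)^0·+1^0·+1^2 = +1.
(a,b)_53: α=3, u≡40; β=2, v≡41 (mod 53); (40|53)=+1, (41|53)=-1; sign (−1)^0·+1^2·-1^3 = -1.
(a,b)_2: α=-8, β=-2; u≡3, v≡7 (mod 8); ε(u)ε(v)=1·1, αω(v)=-8·0, βω(u)=-2·1; sum ≡ 1  ⇒  -1.
(a,b)_11: α=4, u≡6; β=2, v≡3 (mod 11); (6|11)=-1, (3|11)=+1; sign (−1)^0·-1^2·+1^4 = +1.
(a,b)_7: α=6, u≡5; β=3, v≡3 (mod 7); (5|7)=-1, (3|7)=-1; sign (−1)^0·-1^3·-1^6 = -1.
(a,b)_∞: sgn(-53)=−, sgn(287)=+, so +1.
(a,b)_41: α=2, u≡13; β=1, v≡34 (mod 41); (13|41)=-1, (34|41)=-1; sign (−1)^0·-1^1·-1^2 = -1.
(a,b)_3: α=-12, u≡1; β=-8, v≡2 (mod 3); (1|3)=+1, (2|3)=-1; sign (−1)^0·+1^-8·-1^-12 = +1.
Ram(-53, 287) = {2, 7, 41, 53}; no ℚ_2-point on the conic.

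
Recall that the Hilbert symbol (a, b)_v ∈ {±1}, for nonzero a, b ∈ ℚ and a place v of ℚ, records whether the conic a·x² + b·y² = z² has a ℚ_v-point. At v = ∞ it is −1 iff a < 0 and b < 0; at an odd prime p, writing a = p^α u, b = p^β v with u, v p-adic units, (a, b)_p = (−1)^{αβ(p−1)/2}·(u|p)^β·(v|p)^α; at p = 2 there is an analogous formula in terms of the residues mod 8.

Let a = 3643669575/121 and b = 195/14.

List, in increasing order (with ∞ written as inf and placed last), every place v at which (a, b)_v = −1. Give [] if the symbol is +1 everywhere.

[5, 13]

(a, b) ≡ (7, 2730) mod (ℚ^×)²; places V = {2, 3, 5, 7, 11, 13, ∞}.
(a,b)_5: α=2, u≡3; β=1, v≡1 (mod 5); (3|5)=-1, (1|5)=+1; sign (−1)^0·-1^1·+1^2 = -1.
(a,b)_7: α=1, u≡2; β=-1, v≡3 (mod 7); (2|7)=+1, (3|7)=-1; sign (−1)^1·+1^-1·-1^1 = +1.
(a,b)_11: α=-2, u≡7; β=0, v≡10 (mod 11); (7|11)=-1, (10|11)=-1; sign (−1)^0·-1^0·-1^-2 = +1.
(a,b)_3: α=6, u≡1; β=1, v≡1 (mod 3); (1|3)=+1, (1|3)=+1; sign (−1)^0·+1^1·+1^6 = +1.
(a,b)_13: α=4, u≡8; β=1, v≡2 (mod 13); (8|13)=-1, (2|13)=-1; sign (−1)^0·-1^1·-1^4 = -1.
(a,b)_2: α=0, β=-1; u≡7, v≡5 (mod 8); ε(u)ε(v)=1·0, αω(v)=0·1, βω(u)=-1·0; sum ≡ 0  ⇒  +1.
(a,b)_∞: sgn(7)=+, sgn(2730)=+, so +1.
(7, 2730 / ℚ) ramifies at {5, 13}: a division algebra.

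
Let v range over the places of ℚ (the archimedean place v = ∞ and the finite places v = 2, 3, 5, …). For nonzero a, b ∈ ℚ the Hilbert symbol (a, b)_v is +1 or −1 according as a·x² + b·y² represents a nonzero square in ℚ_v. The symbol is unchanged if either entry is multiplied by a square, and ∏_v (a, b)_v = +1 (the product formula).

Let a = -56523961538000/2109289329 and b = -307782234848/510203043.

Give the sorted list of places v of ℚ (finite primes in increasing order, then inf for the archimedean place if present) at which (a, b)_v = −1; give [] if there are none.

(a, b) ≡ (-5, -1914) mod (ℚ^×)²; places V = {2, 3, 5, 7, 11, 17, 19, 23, 29, 31, ∞}.
(a,b)_17: α=2, u≡10; β=4, v≡3 (mod 17); (10|17)=-1, (3|17)=-1; sign (−1)^0·-1^4·-1^2 = +1.
(a,b)_31: α=2, u≡23; β=0, v≡2 (mod 31); (23|31)=-1, (2|31)=+1; sign (−1)^0·-1^0·+1^2 = +1.
(a,b)_3: α=-16, u≡1; β=-9, v≡1 (mod 3); (1|3)=+1, (1|3)=+1; sign (−1)^0·+1^-9·+1^-16 = +1.
(a,b)_29: α=2, u≡13; β=1, v≡19 (mod 29); (13|29)=+1, (19|29)=-1; sign (−1)^0·+1^1·-1^2 = +1.
(a,b)_2: α=4, β=5; u≡3, v≡3 (mod 8); ε(u)ε(v)=1·1, αω(v)=4·1, βω(u)=5·1; sum ≡ 0  ⇒  +1.
(a,b)_7: α=-2, u≡4; β=-2, v≡1 (mod 7); (4|7)=+1, (1|7)=+1; sign (−1)^0·+1^-2·+1^-2 = +1.
(a,b)_19: α=0, u≡8; β=2, v≡16 (mod 19); (8|19)=-1, (16|19)=+1; sign (−1)^0·-1^2·+1^0 = +1.
(a,b)_∞: sgn(-5)=−, sgn(-1914)=−, so -1.
(a,b)_23: α=0, u≡8; β=-2, v≡18 (mod 23); (8|23)=+1, (18|23)=+1; sign (−1)^0·+1^-2·+1^0 = +1.
(a,b)_11: α=2, u≡8; β=1, v≡8 (mod 11); (8|11)=-1, (8|11)=-1; sign (−1)^0·-1^1·-1^2 = -1.
(a,b)_5: α=3, u≡4; β=0, v≡4 (mod 5); (4|5)=+1, (4|5)=+1; sign (−1)^0·+1^0·+1^3 = +1.
Ram(-5, -1914) = {11, ∞}; no ℚ_11-point on the conic.

[11, inf]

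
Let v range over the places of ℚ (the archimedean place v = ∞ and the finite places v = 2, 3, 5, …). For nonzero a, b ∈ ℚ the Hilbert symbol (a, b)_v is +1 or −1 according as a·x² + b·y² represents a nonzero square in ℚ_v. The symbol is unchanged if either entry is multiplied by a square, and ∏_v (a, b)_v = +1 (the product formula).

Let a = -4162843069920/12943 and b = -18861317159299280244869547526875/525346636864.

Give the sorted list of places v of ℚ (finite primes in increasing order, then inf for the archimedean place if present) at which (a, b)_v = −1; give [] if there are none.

[2, 3, 5, 7, 31, inf]

Mod squares: a ≡ -77801010, b ≡ -1111443. Check v ∈ {∞, 2, 3, 5, 7, 17, 19, 31, 37, 43}.
v=7: a=7^-1·(≡4), b=7^-4·(≡3) mod 7; (4|7)=+1, (3|7)=-1; (−1)^{-1·-4·3}·(+1)^-4·(-1)^-1 = -1.
v=19: a=19^1·(≡8), b=19^5·(≡16) mod 19; (8|19)=-1, (16|19)=+1; (−1)^{1·5·9}·(-1)^5·(+1)^1 = +1.
v=31: a=31^1·(≡2), b=31^3·(≡16) mod 31; (2|31)=+1, (16|31)=+1; (−1)^{1·3·15}·(+1)^3·(+1)^1 = -1.
v=43: a=43^-2·(≡33), b=43^-4·(≡35) mod 43; (33|43)=-1, (35|43)=+1; (−1)^{-2·-4·21}·(-1)^-4·(+1)^-2 = +1.
v=2: v_2(a)=5, v_2(b)=-6; units ≡ 7, 5 (mod 8); ε·ε+αω+βω = 1·0+5·1+-6·0 ≡ 1  ⇒  (a,b)_2 = -1.
v=17: a=17^3·(≡3), b=17^7·(≡3) mod 17; (3|17)=-1, (3|17)=-1; (−1)^{3·7·8}·(-1)^7·(-1)^3 = +1.
v=3: a=3^5·(≡1), b=3^9·(≡1) mod 3; (1|3)=+1, (1|3)=+1; (−1)^{5·9·1}·(+1)^9·(+1)^5 = -1.
v=∞: -77801010 < 0 and -1111443 < 0  ⇒  (a,b)_∞ = -1.
v=37: a=37^1·(≡13), b=37^3·(≡24) mod 37; (13|37)=-1, (24|37)=-1; (−1)^{1·3·18}·(-1)^3·(-1)^1 = +1.
v=5: a=5^1·(≡2), b=5^4·(≡3) mod 5; (2|5)=-1, (3|5)=-1; (−1)^{1·4·2}·(-1)^4·(-1)^1 = -1.
Ram(-77801010, -1111443) = {2, 3, 5, 7, 31, ∞}; no ℚ_2-point on the conic.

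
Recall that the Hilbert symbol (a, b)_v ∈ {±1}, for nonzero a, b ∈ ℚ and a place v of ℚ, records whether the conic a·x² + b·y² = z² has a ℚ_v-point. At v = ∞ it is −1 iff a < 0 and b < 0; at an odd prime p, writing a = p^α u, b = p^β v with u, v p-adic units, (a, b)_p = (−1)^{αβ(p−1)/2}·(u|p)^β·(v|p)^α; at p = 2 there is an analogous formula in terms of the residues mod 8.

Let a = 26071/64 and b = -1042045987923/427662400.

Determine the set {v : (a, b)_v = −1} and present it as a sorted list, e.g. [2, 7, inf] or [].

[17, 37]

(a, b) ≡ (31, -14467) mod (ℚ^×)²; places V = {2, 3, 5, 11, 17, 23, 29, 31, 37, 41, 47, ∞}.
(a,b)_2: α=-6, β=-6; u≡7, v≡5 (mod 8); ε(u)ε(v)=1·0, αω(v)=-6·1, βω(u)=-6·0; sum ≡ 0  ⇒  +1.
(a,b)_29: α=2, u≡10; β=0, v≡9 (mod 29); (10|29)=-1, (9|29)=+1; sign (−1)^0·-1^0·+1^2 = +1.
(a,b)_31: α=1, u≡2; β=0, v≡20 (mod 31); (2|31)=+1, (20|31)=+1; sign (−1)^0·+1^0·+1^1 = +1.
(a,b)_∞: sgn(31)=+, sgn(-14467)=−, so +1.
(a,b)_47: α=0, u≡13; β=-2, v≡4 (mod 47); (13|47)=-1, (4|47)=+1; sign (−1)^0·-1^-2·+1^0 = +1.
(a,b)_3: α=0, u≡1; β=4, v≡2 (mod 3); (1|3)=+1, (2|3)=-1; sign (−1)^0·+1^4·-1^0 = +1.
(a,b)_37: α=0, u≡31; β=1, v≡36 (mod 37); (31|37)=-1, (36|37)=+1; sign (−1)^0·-1^1·+1^0 = -1.
(a,b)_23: α=0, u≡16; β=3, v≡17 (mod 23); (16|23)=+1, (17|23)=-1; sign (−1)^0·+1^3·-1^0 = +1.
(a,b)_5: α=0, u≡4; β=-2, v≡2 (mod 5); (4|5)=+1, (2|5)=-1; sign (−1)^0·+1^-2·-1^0 = +1.
(a,b)_17: α=0, u≡6; β=1, v≡4 (mod 17); (6|17)=-1, (4|17)=+1; sign (−1)^0·-1^1·+1^0 = -1.
(a,b)_11: α=0, u≡5; β=-2, v≡5 (mod 11); (5|11)=+1, (5|11)=+1; sign (−1)^0·+1^-2·+1^0 = +1.
(a,b)_41: α=0, u≡39; β=2, v≡27 (mod 41); (39|41)=+1, (27|41)=-1; sign (−1)^0·+1^2·-1^0 = +1.
Ram(31, -14467) = {17, 37}; no ℚ_17-point on the conic.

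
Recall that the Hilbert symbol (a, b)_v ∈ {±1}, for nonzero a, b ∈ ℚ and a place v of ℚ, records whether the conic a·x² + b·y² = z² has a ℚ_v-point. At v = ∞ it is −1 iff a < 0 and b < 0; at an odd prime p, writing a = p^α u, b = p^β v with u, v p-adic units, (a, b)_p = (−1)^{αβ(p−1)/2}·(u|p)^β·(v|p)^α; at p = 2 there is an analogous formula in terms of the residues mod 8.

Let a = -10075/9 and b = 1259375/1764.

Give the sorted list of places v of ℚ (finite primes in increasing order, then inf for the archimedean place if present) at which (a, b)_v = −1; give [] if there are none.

[5, 13]

(a, b) ≡ (-403, 2015) mod (ℚ^×)²; places V = {2, 3, 5, 7, 13, 31, ∞}.
(a,b)_2: α=0, β=-2; u≡5, v≡7 (mod 8); ε(u)ε(v)=0·1, αω(v)=0·0, βω(u)=-2·1; sum ≡ 0  ⇒  +1.
(a,b)_∞: sgn(-403)=−, sgn(2015)=+, so +1.
(a,b)_13: α=1, u≡2; β=1, v≡10 (mod 13); (2|13)=-1, (10|13)=+1; sign (−1)^0·-1^1·+1^1 = -1.
(a,b)_7: α=0, u≡6; β=-2, v≡5 (mod 7); (6|7)=-1, (5|7)=-1; sign (−1)^0·-1^-2·-1^0 = +1.
(a,b)_5: α=2, u≡3; β=5, v≡2 (mod 5); (3|5)=-1, (2|5)=-1; sign (−1)^0·-1^5·-1^2 = -1.
(a,b)_3: α=-2, u≡2; β=-2, v≡2 (mod 3); (2|3)=-1, (2|3)=-1; sign (−1)^0·-1^-2·-1^-2 = +1.
(a,b)_31: α=1, u≡19; β=1, v≡26 (mod 31); (19|31)=+1, (26|31)=-1; sign (−1)^1·+1^1·-1^1 = +1.
(-403, 2015 / ℚ) ramifies at {5, 13}: a division algebra.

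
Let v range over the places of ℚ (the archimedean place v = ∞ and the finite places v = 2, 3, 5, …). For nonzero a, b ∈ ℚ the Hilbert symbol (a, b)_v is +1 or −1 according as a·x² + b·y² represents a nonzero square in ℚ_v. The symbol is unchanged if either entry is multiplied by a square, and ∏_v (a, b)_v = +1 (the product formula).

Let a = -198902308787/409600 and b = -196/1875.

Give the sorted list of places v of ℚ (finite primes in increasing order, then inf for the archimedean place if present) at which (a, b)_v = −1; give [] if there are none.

(a, b) ≡ (-1547, -3) mod (ℚ^×)²; places V = {2, 3, 5, 7, 13, 17, 23, 29, ∞}.
(a,b)_5: α=-2, u≡2; β=-4, v≡3 (mod 5); (2|5)=-1, (3|5)=-1; sign (−1)^0·-1^-4·-1^-2 = +1.
(a,b)_∞: sgn(-1547)=−, sgn(-3)=−, so -1.
(a,b)_23: α=2, u≡20; β=0, v≡22 (mod 23); (20|23)=-1, (22|23)=-1; sign (−1)^0·-1^0·-1^2 = +1.
(a,b)_13: α=1, u≡11; β=0, v≡4 (mod 13); (11|13)=-1, (4|13)=+1; sign (−1)^0·-1^0·+1^1 = +1.
(a,b)_3: α=0, u≡1; β=-1, v≡2 (mod 3); (1|3)=+1, (2|3)=-1; sign (−1)^0·+1^-1·-1^0 = +1.
(a,b)_29: α=2, u≡3; β=0, v≡8 (mod 29); (3|29)=-1, (8|29)=-1; sign (−1)^0·-1^0·-1^2 = +1.
(a,b)_7: α=1, u≡5; β=2, v≡4 (mod 7); (5|7)=-1, (4|7)=+1; sign (−1)^0·-1^2·+1^1 = +1.
(a,b)_17: α=3, u≡3; β=0, v≡5 (mod 17); (3|17)=-1, (5|17)=-1; sign (−1)^0·-1^0·-1^3 = -1.
(a,b)_2: α=-14, β=2; u≡5, v≡5 (mod 8); ε(u)ε(v)=0·0, αω(v)=-14·1, βω(u)=2·1; sum ≡ 0  ⇒  +1.
|Ram(-1547, -3)| = 2, even; anisotropic at {17, ∞}.

[17, inf]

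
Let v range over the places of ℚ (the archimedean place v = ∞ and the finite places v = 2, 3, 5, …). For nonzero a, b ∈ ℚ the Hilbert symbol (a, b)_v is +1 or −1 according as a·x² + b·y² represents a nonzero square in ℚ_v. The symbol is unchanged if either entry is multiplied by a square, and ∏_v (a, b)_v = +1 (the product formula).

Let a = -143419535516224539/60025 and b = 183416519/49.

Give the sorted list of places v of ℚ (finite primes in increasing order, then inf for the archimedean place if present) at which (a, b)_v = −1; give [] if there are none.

[13, 19]

Mod squares: a ≡ -19, b ≡ 4199. Check v ∈ {∞, 2, 3, 5, 7, 11, 13, 17, 19}.
v=11: a=11^4·(≡9), b=11^2·(≡10) mod 11; (9|11)=+1, (10|11)=-1; (−1)^{4·2·5}·(+1)^2·(-1)^4 = +1.
v=3: a=3^4·(≡2), b=3^0·(≡2) mod 3; (2|3)=-1, (2|3)=-1; (−1)^{4·0·1}·(-1)^0·(-1)^4 = +1.
v=2: v_2(a)=0, v_2(b)=0; units ≡ 5, 7 (mod 8); ε·ε+αω+βω = 0·1+0·0+0·1 ≡ 0  ⇒  (a,b)_2 = +1.
v=∞: -19 < 0 and 4199 > 0  ⇒  (a,b)_∞ = +1.
v=17: a=17^2·(≡1), b=17^1·(≡15) mod 17; (1|17)=+1, (15|17)=+1; (−1)^{2·1·8}·(+1)^1·(+1)^2 = +1.
v=7: a=7^-4·(≡4), b=7^-2·(≡6) mod 7; (4|7)=+1, (6|7)=-1; (−1)^{-4·-2·3}·(+1)^-2·(-1)^-4 = +1.
v=5: a=5^-2·(≡1), b=5^0·(≡1) mod 5; (1|5)=+1, (1|5)=+1; (−1)^{-2·0·2}·(+1)^0·(+1)^-2 = +1.
v=13: a=13^2·(≡6), b=13^1·(≡5) mod 13; (6|13)=-1, (5|13)=-1; (−1)^{2·1·6}·(-1)^1·(-1)^2 = -1.
v=19: a=19^5·(≡15), b=19^3·(≡18) mod 19; (15|19)=-1, (18|19)=-1; (−1)^{5·3·9}·(-1)^3·(-1)^5 = -1.
Ram(-19, 4199) = {13, 19}; no ℚ_13-point on the conic.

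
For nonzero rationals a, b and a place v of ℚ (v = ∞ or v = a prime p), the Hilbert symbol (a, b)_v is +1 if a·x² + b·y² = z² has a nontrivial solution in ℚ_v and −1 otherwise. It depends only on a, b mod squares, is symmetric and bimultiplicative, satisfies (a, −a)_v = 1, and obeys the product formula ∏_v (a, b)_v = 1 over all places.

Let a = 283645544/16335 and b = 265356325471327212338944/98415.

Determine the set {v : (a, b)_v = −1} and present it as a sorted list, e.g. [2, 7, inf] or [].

[7, 43]

Mod squares: a ≡ 6293910, b ≡ 73185. Check v ∈ {∞, 2, 3, 5, 7, 11, 13, 17, 41, 43}.
v=11: a=11^-2·(≡2), b=11^0·(≡10) mod 11; (2|11)=-1, (10|11)=-1; (−1)^{-2·0·5}·(-1)^0·(-1)^-2 = +1.
v=5: a=5^-1·(≡2), b=5^-1·(≡3) mod 5; (2|5)=-1, (3|5)=-1; (−1)^{-1·-1·2}·(-1)^-1·(-1)^-1 = +1.
v=43: a=43^1·(≡10), b=43^2·(≡34) mod 43; (10|43)=+1, (34|43)=-1; (−1)^{1·2·21}·(+1)^2·(-1)^1 = -1.
v=7: a=7^1·(≡1), b=7^3·(≡2) mod 7; (1|7)=+1, (2|7)=+1; (−1)^{1·3·3}·(+1)^3·(+1)^1 = -1.
v=41: a=41^1·(≡27), b=41^3·(≡14) mod 41; (27|41)=-1, (14|41)=-1; (−1)^{1·3·20}·(-1)^3·(-1)^1 = +1.
v=17: a=17^1·(≡13), b=17^3·(≡1) mod 17; (13|17)=+1, (1|17)=+1; (−1)^{1·3·8}·(+1)^3·(+1)^1 = +1.
v=∞: 6293910 > 0 and 73185 > 0  ⇒  (a,b)_∞ = +1.
v=13: a=13^2·(≡9), b=13^6·(≡5) mod 13; (9|13)=+1, (5|13)=-1; (−1)^{2·6·6}·(+1)^6·(-1)^2 = +1.
v=3: a=3^-3·(≡1), b=3^-9·(≡2) mod 3; (1|3)=+1, (2|3)=-1; (−1)^{-3·-9·1}·(+1)^-9·(-1)^-3 = +1.
v=2: v_2(a)=3, v_2(b)=8; units ≡ 3, 1 (mod 8); ε·ε+αω+βω = 1·0+3·0+8·1 ≡ 0  ⇒  (a,b)_2 = +1.
Ram(6293910, 73185) = {7, 43}; no ℚ_7-point on the conic.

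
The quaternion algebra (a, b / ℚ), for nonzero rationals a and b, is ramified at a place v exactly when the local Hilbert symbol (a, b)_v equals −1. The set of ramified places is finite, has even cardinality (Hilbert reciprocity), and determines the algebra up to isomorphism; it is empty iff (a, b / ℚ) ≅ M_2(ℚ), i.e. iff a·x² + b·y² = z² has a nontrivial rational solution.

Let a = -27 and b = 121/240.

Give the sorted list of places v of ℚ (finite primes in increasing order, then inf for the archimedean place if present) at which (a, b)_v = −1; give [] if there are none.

(a, b) ≡ (-3, 15) mod (ℚ^×)²; places V = {2, 3, 5, 11, ∞}.
(a,b)_3: α=3, u≡2; β=-1, v≡2 (mod 3); (2|3)=-1, (2|3)=-1; sign (−1)^1·-1^-1·-1^3 = -1.
(a,b)_∞: sgn(-3)=−, sgn(15)=+, so +1.
(a,b)_5: α=0, u≡3; β=-1, v≡2 (mod 5); (3|5)=-1, (2|5)=-1; sign (−1)^0·-1^-1·-1^0 = -1.
(a,b)_11: α=0, u≡6; β=2, v≡5 (mod 11); (6|11)=-1, (5|11)=+1; sign (−1)^0·-1^2·+1^0 = +1.
(a,b)_2: α=0, β=-4; u≡5, v≡7 (mod 8); ε(u)ε(v)=0·1, αω(v)=0·0, βω(u)=-4·1; sum ≡ 0  ⇒  +1.
|Ram(-3, 15)| = 2, even; anisotropic at {3, 5}.

[3, 5]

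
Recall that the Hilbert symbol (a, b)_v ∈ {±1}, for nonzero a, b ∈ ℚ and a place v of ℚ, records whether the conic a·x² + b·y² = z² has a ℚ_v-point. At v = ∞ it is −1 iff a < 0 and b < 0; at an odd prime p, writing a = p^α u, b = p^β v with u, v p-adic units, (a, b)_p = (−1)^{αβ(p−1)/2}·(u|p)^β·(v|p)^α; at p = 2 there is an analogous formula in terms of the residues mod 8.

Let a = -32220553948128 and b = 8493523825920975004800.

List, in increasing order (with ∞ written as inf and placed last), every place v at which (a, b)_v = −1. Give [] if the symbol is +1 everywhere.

[13, 47]

(a, b) ≡ (-1118, 84882) mod (ℚ^×)²; places V = {2, 3, 5, 7, 13, 43, 47, ∞}.
(a,b)_5: α=0, u≡2; β=2, v≡2 (mod 5); (2|5)=-1, (2|5)=-1; sign (−1)^0·-1^2·-1^0 = +1.
(a,b)_43: α=3, u≡13; β=5, v≡5 (mod 43); (13|43)=+1, (5|43)=-1; sign (−1)^1·+1^5·-1^3 = +1.
(a,b)_13: α=1, u≡6; β=2, v≡5 (mod 13); (6|13)=-1, (5|13)=-1; sign (−1)^0·-1^2·-1^1 = -1.
(a,b)_47: α=2, u≡20; β=3, v≡40 (mod 47); (20|47)=-1, (40|47)=-1; sign (−1)^0·-1^3·-1^2 = -1.
(a,b)_∞: sgn(-1118)=−, sgn(84882)=+, so +1.
(a,b)_3: α=2, u≡1; β=1, v≡1 (mod 3); (1|3)=+1, (1|3)=+1; sign (−1)^0·+1^1·+1^2 = +1.
(a,b)_7: α=2, u≡4; β=3, v≡4 (mod 7); (4|7)=+1, (4|7)=+1; sign (−1)^0·+1^3·+1^2 = +1.
(a,b)_2: α=5, β=7; u≡1, v≡1 (mod 8); ε(u)ε(v)=0·0, αω(v)=5·0, βω(u)=7·0; sum ≡ 0  ⇒  +1.
Ram(-1118, 84882) = {13, 47}; no ℚ_13-point on the conic.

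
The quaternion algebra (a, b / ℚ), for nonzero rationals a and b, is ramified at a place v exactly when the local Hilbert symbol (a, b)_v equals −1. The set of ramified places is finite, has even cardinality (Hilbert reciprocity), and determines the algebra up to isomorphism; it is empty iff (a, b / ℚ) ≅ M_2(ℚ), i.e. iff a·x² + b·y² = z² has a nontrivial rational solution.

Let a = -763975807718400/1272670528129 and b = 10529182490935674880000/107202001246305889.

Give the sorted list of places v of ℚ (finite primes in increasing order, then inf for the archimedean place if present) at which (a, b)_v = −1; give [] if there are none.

[29, 37]

Mod squares: a ≡ -29, b ≡ 37. Check v ∈ {∞, 2, 3, 5, 7, 11, 13, 17, 23, 29, 37}.
v=7: a=7^-6·(≡3), b=7^-12·(≡4) mod 7; (3|7)=-1, (4|7)=+1; (−1)^{-6·-12·3}·(-1)^-12·(+1)^-6 = +1.
v=5: a=5^2·(≡1), b=5^4·(≡2) mod 5; (1|5)=+1, (2|5)=-1; (−1)^{2·4·2}·(+1)^4·(-1)^2 = +1.
v=17: a=17^4·(≡14), b=17^6·(≡11) mod 17; (14|17)=-1, (11|17)=-1; (−1)^{4·6·8}·(-1)^6·(-1)^4 = +1.
v=2: v_2(a)=10, v_2(b)=14; units ≡ 3, 5 (mod 8); ε·ε+αω+βω = 1·0+10·1+14·1 ≡ 0  ⇒  (a,b)_2 = +1.
v=11: a=11^-2·(≡4), b=11^-4·(≡1) mod 11; (4|11)=+1, (1|11)=+1; (−1)^{-2·-4·5}·(+1)^-4·(+1)^-2 = +1.
v=13: a=13^-2·(≡3), b=13^0·(≡11) mod 13; (3|13)=+1, (11|13)=-1; (−1)^{-2·0·6}·(+1)^0·(-1)^-2 = +1.
v=23: a=23^-2·(≡19), b=23^-2·(≡7) mod 23; (19|23)=-1, (7|23)=-1; (−1)^{-2·-2·11}·(-1)^-2·(-1)^-2 = +1.
v=∞: -29 < 0 and 37 > 0  ⇒  (a,b)_∞ = +1.
v=29: a=29^1·(≡22), b=29^2·(≡19) mod 29; (22|29)=+1, (19|29)=-1; (−1)^{1·2·14}·(+1)^2·(-1)^1 = -1.
v=3: a=3^2·(≡1), b=3^0·(≡1) mod 3; (1|3)=+1, (1|3)=+1; (−1)^{2·0·1}·(+1)^0·(+1)^2 = +1.
v=37: a=37^2·(≡23), b=37^3·(≡9) mod 37; (23|37)=-1, (9|37)=+1; (−1)^{2·3·18}·(-1)^3·(+1)^2 = -1.
Ram(-29, 37) = {29, 37}; no ℚ_29-point on the conic.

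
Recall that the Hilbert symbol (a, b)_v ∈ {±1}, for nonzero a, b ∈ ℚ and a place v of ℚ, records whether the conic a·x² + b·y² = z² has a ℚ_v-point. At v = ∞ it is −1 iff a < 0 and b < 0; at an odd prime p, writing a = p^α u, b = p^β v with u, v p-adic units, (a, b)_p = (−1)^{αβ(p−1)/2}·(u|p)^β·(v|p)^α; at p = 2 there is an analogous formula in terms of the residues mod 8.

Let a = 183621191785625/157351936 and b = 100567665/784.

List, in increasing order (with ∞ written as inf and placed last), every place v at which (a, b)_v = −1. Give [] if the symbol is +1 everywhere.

[5, 11, 17, 37]

(a, b) ≡ (17, 38665) mod (ℚ^×)²; places V = {2, 3, 5, 7, 11, 17, 19, 37, ∞}.
(a,b)_37: α=2, u≡6; β=1, v≡30 (mod 37); (6|37)=-1, (30|37)=+1; sign (−1)^0·-1^1·+1^2 = -1.
(a,b)_2: α=-16, β=-4; u≡1, v≡1 (mod 8); ε(u)ε(v)=0·0, αω(v)=-16·0, βω(u)=-4·0; sum ≡ 0  ⇒  +1.
(a,b)_∞: sgn(17)=+, sgn(38665)=+, so +1.
(a,b)_7: α=-4, u≡3; β=-2, v≡1 (mod 7); (3|7)=-1, (1|7)=+1; sign (−1)^0·-1^-2·+1^-4 = +1.
(a,b)_17: α=3, u≡13; β=2, v≡6 (mod 17); (13|17)=+1, (6|17)=-1; sign (−1)^0·+1^2·-1^3 = -1.
(a,b)_5: α=4, u≡2; β=1, v≡2 (mod 5); (2|5)=-1, (2|5)=-1; sign (−1)^0·-1^1·-1^4 = -1.
(a,b)_19: α=2, u≡7; β=1, v≡3 (mod 19); (7|19)=+1, (3|19)=-1; sign (−1)^0·+1^1·-1^2 = +1.
(a,b)_11: α=2, u≡6; β=1, v≡10 (mod 11); (6|11)=-1, (10|11)=-1; sign (−1)^0·-1^1·-1^2 = -1.
(a,b)_3: α=0, u≡2; β=2, v≡1 (mod 3); (2|3)=-1, (1|3)=+1; sign (−1)^0·-1^2·+1^0 = +1.
|Ram(17, 38665)| = 4, even; anisotropic at {5, 11, 17, 37}.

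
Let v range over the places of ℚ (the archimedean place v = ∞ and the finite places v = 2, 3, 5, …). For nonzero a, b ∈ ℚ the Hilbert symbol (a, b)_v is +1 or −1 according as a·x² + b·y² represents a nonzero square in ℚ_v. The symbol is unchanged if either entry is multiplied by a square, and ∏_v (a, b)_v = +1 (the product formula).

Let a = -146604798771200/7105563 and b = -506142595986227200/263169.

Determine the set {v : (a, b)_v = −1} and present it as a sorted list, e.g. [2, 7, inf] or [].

[3, inf]

Mod squares: a ≡ -231, b ≡ -13. Check v ∈ {∞, 2, 3, 5, 7, 11, 13, 19}.
v=∞: -231 < 0 and -13 < 0  ⇒  (a,b)_∞ = -1.
v=3: a=3^-9·(≡1), b=3^-6·(≡2) mod 3; (1|3)=+1, (2|3)=-1; (−1)^{-9·-6·1}·(+1)^-6·(-1)^-9 = -1.
v=7: a=7^5·(≡1), b=7^4·(≡4) mod 7; (1|7)=+1, (4|7)=+1; (−1)^{5·4·3}·(+1)^4·(+1)^5 = +1.
v=11: a=11^3·(≡3), b=11^4·(≡3) mod 11; (3|11)=+1, (3|11)=+1; (−1)^{3·4·5}·(+1)^4·(+1)^3 = +1.
v=5: a=5^2·(≡4), b=5^2·(≡3) mod 5; (4|5)=+1, (3|5)=-1; (−1)^{2·2·2}·(+1)^2·(-1)^2 = +1.
v=19: a=19^-2·(≡9), b=19^-2·(≡6) mod 19; (9|19)=+1, (6|19)=+1; (−1)^{-2·-2·9}·(+1)^-2·(+1)^-2 = +1.
v=2: v_2(a)=18, v_2(b)=18; units ≡ 1, 3 (mod 8); ε·ε+αω+βω = 0·1+18·1+18·0 ≡ 0  ⇒  (a,b)_2 = +1.
v=13: a=13^0·(≡1), b=13^3·(≡9) mod 13; (1|13)=+1, (9|13)=+1; (−1)^{0·3·6}·(+1)^3·(+1)^0 = +1.
Ram(-231, -13) = {3, ∞}; no ℚ_3-point on the conic.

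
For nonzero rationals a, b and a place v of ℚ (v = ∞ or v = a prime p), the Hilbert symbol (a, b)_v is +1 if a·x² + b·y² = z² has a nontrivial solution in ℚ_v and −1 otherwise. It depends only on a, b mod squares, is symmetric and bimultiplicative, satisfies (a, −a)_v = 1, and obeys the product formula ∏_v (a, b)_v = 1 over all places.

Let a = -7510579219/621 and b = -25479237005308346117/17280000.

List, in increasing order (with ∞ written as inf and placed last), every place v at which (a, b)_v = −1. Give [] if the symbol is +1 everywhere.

[3, 11, 23, 31, 41, inf]

(a, b) ≡ (-539261151, -1599) mod (ℚ^×)²; places V = {2, 3, 5, 11, 13, 23, 31, 37, 41, 43, ∞}.
(a,b)_2: α=0, β=-10; u≡1, v≡1 (mod 8); ε(u)ε(v)=0·0, αω(v)=0·0, βω(u)=-10·0; sum ≡ 0  ⇒  +1.
(a,b)_23: α=-1, u≡14; β=0, v≡14 (mod 23); (14|23)=-1, (14|23)=-1; sign (−1)^0·-1^0·-1^-1 = -1.
(a,b)_13: α=1, u≡5; β=3, v≡6 (mod 13); (5|13)=-1, (6|13)=-1; sign (−1)^0·-1^3·-1^1 = +1.
(a,b)_3: α=-3, u≡1; β=-3, v≡1 (mod 3); (1|3)=+1, (1|3)=+1; sign (−1)^1·+1^-3·+1^-3 = -1.
(a,b)_41: α=1, u≡11; β=1, v≡20 (mod 41); (11|41)=-1, (20|41)=+1; sign (−1)^0·-1^1·+1^1 = -1.
(a,b)_11: α=1, u≡3; β=2, v≡6 (mod 11); (3|11)=+1, (6|11)=-1; sign (−1)^0·+1^2·-1^1 = -1.
(a,b)_5: α=0, u≡1; β=-4, v≡1 (mod 5); (1|5)=+1, (1|5)=+1; sign (−1)^0·+1^-4·+1^0 = +1.
(a,b)_43: α=1, u≡38; β=2, v≡9 (mod 43); (38|43)=+1, (9|43)=+1; sign (−1)^0·+1^2·+1^1 = +1.
(a,b)_31: α=3, u≡14; β=4, v≡11 (mod 31); (14|31)=+1, (11|31)=-1; sign (−1)^0·+1^4·-1^3 = -1.
(a,b)_∞: sgn(-539261151)=−, sgn(-1599)=−, so -1.
(a,b)_37: α=0, u≡21; β=2, v≡5 (mod 37); (21|37)=+1, (5|37)=-1; sign (−1)^0·+1^2·-1^0 = +1.
(-539261151, -1599 / ℚ) ramifies at {3, 11, 23, 31, 41, ∞}: a division algebra.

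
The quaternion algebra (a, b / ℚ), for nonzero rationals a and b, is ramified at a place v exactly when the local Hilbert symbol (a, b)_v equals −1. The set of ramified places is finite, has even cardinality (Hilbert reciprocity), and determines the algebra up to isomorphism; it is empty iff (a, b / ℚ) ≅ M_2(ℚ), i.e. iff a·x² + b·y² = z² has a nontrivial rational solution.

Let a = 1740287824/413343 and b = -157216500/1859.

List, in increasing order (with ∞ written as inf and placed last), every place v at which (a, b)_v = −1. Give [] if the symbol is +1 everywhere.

(a, b) ≡ (52003, -39215) mod (ℚ^×)²; places V = {2, 3, 5, 7, 11, 13, 17, 19, 23, 31, ∞}.
(a,b)_∞: sgn(52003)=+, sgn(-39215)=−, so +1.
(a,b)_7: α=-1, u≡4; β=2, v≡5 (mod 7); (4|7)=+1, (5|7)=-1; sign (−1)^0·+1^2·-1^-1 = -1.
(a,b)_23: α=1, u≡7; β=1, v≡21 (mod 23); (7|23)=-1, (21|23)=-1; sign (−1)^1·-1^1·-1^1 = -1.
(a,b)_5: α=0, u≡3; β=3, v≡2 (mod 5); (3|5)=-1, (2|5)=-1; sign (−1)^0·-1^3·-1^0 = -1.
(a,b)_2: α=4, β=2; u≡3, v≡1 (mod 8); ε(u)ε(v)=1·0, αω(v)=4·0, βω(u)=2·1; sum ≡ 0  ⇒  +1.
(a,b)_11: α=4, u≡6; β=-1, v≡8 (mod 11); (6|11)=-1, (8|11)=-1; sign (−1)^0·-1^-1·-1^4 = -1.
(a,b)_3: α=-10, u≡1; β=2, v≡1 (mod 3); (1|3)=+1, (1|3)=+1; sign (−1)^0·+1^2·+1^-10 = +1.
(a,b)_17: α=1, u≡4; β=0, v≡13 (mod 17); (4|17)=+1, (13|17)=+1; sign (−1)^0·+1^0·+1^1 = +1.
(a,b)_31: α=0, u≡20; β=1, v≡24 (mod 31); (20|31)=+1, (24|31)=-1; sign (−1)^0·+1^1·-1^0 = +1.
(a,b)_19: α=1, u≡1; β=0, v≡4 (mod 19); (1|19)=+1, (4|19)=+1; sign (−1)^0·+1^0·+1^1 = +1.
(a,b)_13: α=0, u≡10; β=-2, v≡6 (mod 13); (10|13)=+1, (6|13)=-1; sign (−1)^0·+1^-2·-1^0 = +1.
|Ram(52003, -39215)| = 4, even; anisotropic at {5, 7, 11, 23}.

[5, 7, 11, 23]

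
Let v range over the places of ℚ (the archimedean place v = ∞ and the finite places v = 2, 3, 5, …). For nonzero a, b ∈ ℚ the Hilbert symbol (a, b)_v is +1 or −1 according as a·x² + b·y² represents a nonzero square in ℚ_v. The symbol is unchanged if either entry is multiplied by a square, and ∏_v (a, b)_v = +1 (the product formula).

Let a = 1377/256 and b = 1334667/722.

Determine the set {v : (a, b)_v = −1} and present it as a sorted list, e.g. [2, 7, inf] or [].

(a, b) ≡ (17, 6) mod (ℚ^×)²; places V = {2, 3, 17, 19, 23, 29, ∞}.
(a,b)_∞: sgn(17)=+, sgn(6)=+, so +1.
(a,b)_17: α=1, u≡13; β=0, v≡6 (mod 17); (13|17)=+1, (6|17)=-1; sign (−1)^0·+1^0·-1^1 = -1.
(a,b)_2: α=-8, β=-1; u≡1, v≡3 (mod 8); ε(u)ε(v)=0·1, αω(v)=-8·1, βω(u)=-1·0; sum ≡ 0  ⇒  +1.
(a,b)_3: α=4, u≡2; β=1, v≡2 (mod 3); (2|3)=-1, (2|3)=-1; sign (−1)^0·-1^1·-1^4 = -1.
(a,b)_23: α=0, u≡22; β=2, v≡12 (mod 23); (22|23)=-1, (12|23)=+1; sign (−1)^0·-1^2·+1^0 = +1.
(a,b)_29: α=0, u≡3; β=2, v≡22 (mod 29); (3|29)=-1, (22|29)=+1; sign (−1)^0·-1^2·+1^0 = +1.
(a,b)_19: α=0, u≡1; β=-2, v≡6 (mod 19); (1|19)=+1, (6|19)=+1; sign (−1)^0·+1^-2·+1^0 = +1.
Ram(17, 6) = {3, 17}; no ℚ_3-point on the conic.

[3, 17]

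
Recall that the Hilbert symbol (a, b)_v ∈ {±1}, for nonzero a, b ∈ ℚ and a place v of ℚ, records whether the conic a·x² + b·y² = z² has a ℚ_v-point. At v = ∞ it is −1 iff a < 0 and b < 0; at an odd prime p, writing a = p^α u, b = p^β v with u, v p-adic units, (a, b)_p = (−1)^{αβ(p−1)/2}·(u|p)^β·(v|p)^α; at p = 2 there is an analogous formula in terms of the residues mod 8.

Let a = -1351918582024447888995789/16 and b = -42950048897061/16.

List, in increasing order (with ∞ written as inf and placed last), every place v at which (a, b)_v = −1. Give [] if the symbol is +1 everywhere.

[2, 3, 17, 23, 37, inf]

Mod squares: a ≡ -7429, b ≡ -86469. Check v ∈ {∞, 2, 3, 7, 17, 19, 23, 37, 41}.
v=17: a=17^3·(≡5), b=17^2·(≡11) mod 17; (5|17)=-1, (11|17)=-1; (−1)^{3·2·8}·(-1)^2·(-1)^3 = -1.
v=2: v_2(a)=-4, v_2(b)=-4; units ≡ 3, 3 (mod 8); ε·ε+αω+βω = 1·1+-4·1+-4·1 ≡ 1  ⇒  (a,b)_2 = -1.
v=37: a=37^2·(≡22), b=37^1·(≡6) mod 37; (22|37)=-1, (6|37)=-1; (−1)^{2·1·18}·(-1)^1·(-1)^2 = -1.
v=23: a=23^3·(≡10), b=23^2·(≡22) mod 23; (10|23)=-1, (22|23)=-1; (−1)^{3·2·11}·(-1)^2·(-1)^3 = -1.
v=7: a=7^2·(≡3), b=7^0·(≡1) mod 7; (3|7)=-1, (1|7)=+1; (−1)^{2·0·3}·(-1)^0·(+1)^2 = +1.
v=19: a=19^5·(≡13), b=19^3·(≡1) mod 19; (13|19)=-1, (1|19)=+1; (−1)^{5·3·9}·(-1)^3·(+1)^5 = +1.
v=∞: -7429 < 0 and -86469 < 0  ⇒  (a,b)_∞ = -1.
v=3: a=3^4·(≡2), b=3^3·(≡1) mod 3; (2|3)=-1, (1|3)=+1; (−1)^{4·3·1}·(-1)^3·(+1)^4 = -1.
v=41: a=41^2·(≡32), b=41^1·(≡8) mod 41; (32|41)=+1, (8|41)=+1; (−1)^{2·1·20}·(+1)^1·(+1)^2 = +1.
(-7429, -86469 / ℚ) ramifies at {2, 3, 17, 23, 37, ∞}: a division algebra.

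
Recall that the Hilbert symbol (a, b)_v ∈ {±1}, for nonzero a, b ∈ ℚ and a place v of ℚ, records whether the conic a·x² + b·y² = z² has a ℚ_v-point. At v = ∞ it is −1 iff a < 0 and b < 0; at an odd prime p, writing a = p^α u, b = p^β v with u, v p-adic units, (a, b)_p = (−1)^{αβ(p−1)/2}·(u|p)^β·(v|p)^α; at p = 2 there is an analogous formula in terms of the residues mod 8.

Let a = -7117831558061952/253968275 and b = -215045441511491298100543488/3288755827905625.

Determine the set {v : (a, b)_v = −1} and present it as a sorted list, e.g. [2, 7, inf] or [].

Mod squares: a ≡ -8778, b ≡ -2. Check v ∈ {∞, 2, 3, 5, 7, 11, 13, 19, 31, 47}.
v=5: a=5^-2·(≡3), b=5^-4·(≡3) mod 5; (3|5)=-1, (3|5)=-1; (−1)^{-2·-4·2}·(-1)^-4·(-1)^-2 = +1.
v=47: a=47^4·(≡30), b=47^6·(≡15) mod 47; (30|47)=-1, (15|47)=-1; (−1)^{4·6·23}·(-1)^6·(-1)^4 = +1.
v=3: a=3^1·(≡2), b=3^10·(≡1) mod 3; (2|3)=-1, (1|3)=+1; (−1)^{1·10·1}·(-1)^10·(+1)^1 = +1.
v=∞: -8778 < 0 and -2 < 0  ⇒  (a,b)_∞ = -1.
v=2: v_2(a)=7, v_2(b)=15; units ≡ 3, 7 (mod 8); ε·ε+αω+βω = 1·1+7·0+15·1 ≡ 0  ⇒  (a,b)_2 = +1.
v=19: a=19^1·(≡2), b=19^2·(≡6) mod 19; (2|19)=-1, (6|19)=+1; (−1)^{1·2·9}·(-1)^2·(+1)^1 = +1.
v=7: a=7^1·(≡3), b=7^-2·(≡3) mod 7; (3|7)=-1, (3|7)=-1; (−1)^{1·-2·3}·(-1)^-2·(-1)^1 = -1.
v=11: a=11^-1·(≡5), b=11^-2·(≡4) mod 11; (5|11)=+1, (4|11)=+1; (−1)^{-1·-2·5}·(+1)^-2·(+1)^-1 = +1.
v=13: a=13^4·(≡9), b=13^4·(≡7) mod 13; (9|13)=+1, (7|13)=-1; (−1)^{4·4·6}·(+1)^4·(-1)^4 = +1.
v=31: a=31^-4·(≡13), b=31^-6·(≡15) mod 31; (13|31)=-1, (15|31)=-1; (−1)^{-4·-6·15}·(-1)^-6·(-1)^-4 = +1.
|Ram(-8778, -2)| = 2, even; anisotropic at {7, ∞}.

[7, inf]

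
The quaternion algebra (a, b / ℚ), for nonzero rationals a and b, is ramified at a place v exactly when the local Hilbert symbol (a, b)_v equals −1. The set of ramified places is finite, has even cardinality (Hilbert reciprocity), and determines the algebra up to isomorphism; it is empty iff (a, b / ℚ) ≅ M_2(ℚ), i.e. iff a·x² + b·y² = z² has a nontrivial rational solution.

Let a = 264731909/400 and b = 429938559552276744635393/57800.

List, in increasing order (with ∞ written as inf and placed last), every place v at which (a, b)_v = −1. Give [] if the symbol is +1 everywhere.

Mod squares: a ≡ 9269, b ≡ 2465554. Check v ∈ {∞, 2, 5, 7, 13, 17, 19, 23, 29, 31}.
v=31: a=31^1·(≡16), b=31^3·(≡10) mod 31; (16|31)=+1, (10|31)=+1; (−1)^{1·3·15}·(+1)^3·(+1)^1 = -1.
v=5: a=5^-2·(≡4), b=5^-2·(≡4) mod 5; (4|5)=+1, (4|5)=+1; (−1)^{-2·-2·2}·(+1)^-2·(+1)^-2 = +1.
v=∞: 9269 > 0 and 2465554 > 0  ⇒  (a,b)_∞ = +1.
v=19: a=19^0·(≡7), b=19^1·(≡18) mod 19; (7|19)=+1, (18|19)=-1; (−1)^{0·1·9}·(+1)^1·(-1)^0 = +1.
v=17: a=17^0·(≡8), b=17^-2·(≡7) mod 17; (8|17)=+1, (7|17)=-1; (−1)^{0·-2·8}·(+1)^-2·(-1)^0 = +1.
v=2: v_2(a)=-4, v_2(b)=-3; units ≡ 5, 1 (mod 8); ε·ε+αω+βω = 0·0+-4·0+-3·1 ≡ 1  ⇒  (a,b)_2 = -1.
v=29: a=29^0·(≡12), b=29^2·(≡21) mod 29; (12|29)=-1, (21|29)=-1; (−1)^{0·2·14}·(-1)^2·(-1)^0 = +1.
v=23: a=23^1·(≡1), b=23^3·(≡3) mod 23; (1|23)=+1, (3|23)=+1; (−1)^{1·3·11}·(+1)^3·(+1)^1 = -1.
v=7: a=7^0·(≡1), b=7^1·(≡5) mod 7; (1|7)=+1, (5|7)=-1; (−1)^{0·1·3}·(+1)^1·(-1)^0 = +1.
v=13: a=13^5·(≡5), b=13^9·(≡9) mod 13; (5|13)=-1, (9|13)=+1; (−1)^{5·9·6}·(-1)^9·(+1)^5 = -1.
|Ram(9269, 2465554)| = 4, even; anisotropic at {2, 13, 23, 31}.

[2, 13, 23, 31]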